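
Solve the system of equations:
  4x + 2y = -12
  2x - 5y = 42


Using Cramer's rule:
Determinant D = (4)(-5) - (2)(2) = -20 - 4 = -24
Dx = (-12)(-5) - (42)(2) = 60 - 84 = -24
Dy = (4)(42) - (2)(-12) = 168 + 24 = 192
x = Dx/D = -24/-24 = 1
y = Dy/D = 192/-24 = -8

x = 1, y = -8


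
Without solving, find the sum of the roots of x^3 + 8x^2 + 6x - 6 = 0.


By Vieta's formulas for x^3 + bx^2 + cx + d = 0:
  r1 + r2 + r3 = -b/a = -8
  r1*r2 + r1*r3 + r2*r3 = c/a = 6
  r1*r2*r3 = -d/a = 6


Sum = -8


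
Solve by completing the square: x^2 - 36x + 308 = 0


Start: x^2 - 36x + 308 = 0
Move constant: x^2 - 36x = -308
Half of -36 is -18, squared is 324
Add 324 to both sides: x^2 - 36x + 324 = 16
(x - 18)^2 = 16
x - 18 = ±4
x = 18 + 4 = 22 or x = 18 - 4 = 14

x = 14, x = 22


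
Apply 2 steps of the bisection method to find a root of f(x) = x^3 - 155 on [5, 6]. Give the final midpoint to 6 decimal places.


f(x) = x^3 - 155
f(5) = -30 < 0
f(6) = 61 > 0

Step 1: midpoint = (5.000000 + 6.000000)/2 = 5.500000
  f(5.500000) = 11.375000
  f(mid) > 0, so root is in [5.000000, 5.500000]

Step 2: midpoint = (5.000000 + 5.500000)/2 = 5.250000
  f(5.250000) = -10.296875
  f(mid) < 0, so root is in [5.250000, 5.500000]

midpoint = 5.250000


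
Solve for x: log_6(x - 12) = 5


Convert to exponential form: x - 12 = 6^5 = 7776
x = 7776 + 12 = 7788
Check: log_6(7788 - 12) = log_6(7776) = log_6(7776) = 5 ✓

x = 7788


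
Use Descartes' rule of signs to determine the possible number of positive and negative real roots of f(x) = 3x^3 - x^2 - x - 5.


Descartes' rule of signs:

For positive roots, count sign changes in f(x) = 3x^3 - x^2 - x - 5:
Signs of coefficients: +, -, -, -
Number of sign changes: 1
Possible positive real roots: 1

For negative roots, examine f(-x) = -3x^3 - x^2 + x - 5:
Signs of coefficients: -, -, +, -
Number of sign changes: 2
Possible negative real roots: 2, 0

Positive roots: 1; Negative roots: 2 or 0


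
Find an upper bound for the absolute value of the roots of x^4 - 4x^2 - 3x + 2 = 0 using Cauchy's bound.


Cauchy's bound: all roots r satisfy |r| <= 1 + max(|a_i/a_n|) for i = 0,...,n-1
where a_n is the leading coefficient.

Coefficients: [1, 0, -4, -3, 2]
Leading coefficient a_n = 1
Ratios |a_i/a_n|: 0, 4, 3, 2
Maximum ratio: 4
Cauchy's bound: |r| <= 1 + 4 = 5

Upper bound = 5


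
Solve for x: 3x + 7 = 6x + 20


Starting with: 3x + 7 = 6x + 20
Move all x terms to left: (3 - 6)x = 20 - 7
Simplify: -3x = 13
Divide both sides by -3: x = -13/3

x = -13/3


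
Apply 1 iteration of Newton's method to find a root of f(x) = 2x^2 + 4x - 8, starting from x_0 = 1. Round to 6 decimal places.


Newton's method: x_(n+1) = x_n - f(x_n)/f'(x_n)
f(x) = 2x^2 + 4x - 8
f'(x) = 4x + 4

Iteration 1:
  f(1.000000) = -2.000000
  f'(1.000000) = 8.000000
  x_1 = 1.000000 - (-2.000000)/(8.000000) = 1.250000

x_1 = 1.250000


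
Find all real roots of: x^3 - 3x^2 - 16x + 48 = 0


Let p(x) = x^3 - 3x^2 - 16x + 48. By the rational root theorem (leading coefficient 1), any rational root is an integer divisor of 48: try ±1, ±2, ... in turn.
Test x = 1: value = 30 ≠ 0.
Test x = -1: value = 60 ≠ 0.
Test x = 2: value = 12 ≠ 0.
Test x = -2: value = 60 ≠ 0.
Test x = 3: value = 0 ✓, so (x - 3) is a factor.
Synthetic division by (x - 3): bring down 1; 1(3) - 3 = 0; 0(3) - 16 = -16; (-16)(3) + 48 = 0 → quotient x^2 - 16, remainder 0.
Solve the quadratic x^2 - 16 = 0: discriminant = 0^2 - 4(1)(-16) = 0 + 64 = 64.
sqrt(64) = 8, so x = (0 ± 8)/2: x = 4 or x = -4.

x = -4, x = 3, x = 4


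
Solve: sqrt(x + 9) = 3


Square both sides: x + 9 = 3^2 = 9
x = 9 - 9 = 0
x = 0
Check: sqrt(1*0 + 9) = sqrt(9) = 3 ✓

x = 0


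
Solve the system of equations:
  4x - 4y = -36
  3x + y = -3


Using Cramer's rule:
Determinant D = (4)(1) - (3)(-4) = 4 + 12 = 16
Dx = (-36)(1) - (-3)(-4) = -36 - 12 = -48
Dy = (4)(-3) - (3)(-36) = -12 + 108 = 96
x = Dx/D = -48/16 = -3
y = Dy/D = 96/16 = 6

x = -3, y = 6


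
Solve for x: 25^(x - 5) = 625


Express both sides with the same base.
625 = 25^2
Since the bases match, equate exponents: x - 5 = 2
So x = 2 - (-5) = 7

x = 7


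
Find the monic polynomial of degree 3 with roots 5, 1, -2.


A monic polynomial with roots 5, 1, -2 is:
p(x) = (x - 5)(x - 1)(x + 2)
After multiplying by (x - 5): x - 5
After multiplying by (x - 1): x^2 - 6x + 5
After multiplying by (x + 2): x^3 - 4x^2 - 7x + 10

x^3 - 4x^2 - 7x + 10


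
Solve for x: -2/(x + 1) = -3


Multiply both sides by (x + 1): -2 = -3(x + 1)
Distribute: -2 = -3x - 3
-3x = -2 + 3 = 1
x = -1/3

x = -1/3


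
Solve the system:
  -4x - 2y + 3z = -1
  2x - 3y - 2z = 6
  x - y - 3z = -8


Using Cramer's rule. Expand each determinant along the first row.
D  = (-4)*[(-3)*(-3) - (-2)*(-1)] - (-2)*[2*(-3) - (-2)*1] + 3*[2*(-1) - (-3)*1]
  = (-4)*(7) - (-2)*(-4) + 3*(1) = -33
Dx = (-1)*[(-3)*(-3) - (-2)*(-1)] - (-2)*[6*(-3) - (-2)*(-8)] + 3*[6*(-1) - (-3)*(-8)]
  = (-1)*(7) - (-2)*(-34) + 3*(-30) = -165
Dy = (-4)*[6*(-3) - (-2)*(-8)] - (-1)*[2*(-3) - (-2)*1] + 3*[2*(-8) - 6*1]
  = (-4)*(-34) - (-1)*(-4) + 3*(-22) = 66
Dz = (-4)*[(-3)*(-8) - 6*(-1)] - (-2)*[2*(-8) - 6*1] + (-1)*[2*(-1) - (-3)*1]
  = (-4)*(30) - (-2)*(-22) + (-1)*(1) = -165
x = Dx/D = -165/-33 = 5, y = Dy/D = 66/-33 = -2, z = Dz/D = -165/-33 = 5
Check eq1: (-4)(5) + (-2)(-2) + (3)(5) = -1 = -1 ✓
Check eq2: (2)(5) + (-3)(-2) + (-2)(5) = 6 = 6 ✓
Check eq3: (1)(5) + (-1)(-2) + (-3)(5) = -8 = -8 ✓

x = 5, y = -2, z = 5


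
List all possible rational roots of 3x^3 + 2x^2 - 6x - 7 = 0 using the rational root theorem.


Rational root theorem: possible roots are ±p/q where:
  p divides the constant term (-7): p ∈ {1, 7}
  q divides the leading coefficient (3): q ∈ {1, 3}

All possible rational roots: -7, -7/3, -1, -1/3, 1/3, 1, 7/3, 7

-7, -7/3, -1, -1/3, 1/3, 1, 7/3, 7


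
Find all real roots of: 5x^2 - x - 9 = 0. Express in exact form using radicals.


Using the quadratic formula: x = (-b ± sqrt(b^2 - 4ac)) / (2a)
Here a = 5, b = -1, c = -9
Discriminant = b^2 - 4ac = (-1)^2 - 4(5)(-9) = 1 + 180 = 181
Since discriminant = 181 > 0, there are two real roots.
x = (1 ± sqrt(181)) / 10
Numerically: x ≈ 1.4454 or x ≈ -1.2454

x = (1 + sqrt(181)) / 10 or x = (1 - sqrt(181)) / 10


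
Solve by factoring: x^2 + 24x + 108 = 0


We need two numbers that multiply to 108 and add to 24.
Those numbers are 18 and 6 (since 18 * 6 = 108 and 18 + 6 = 24).
So x^2 + 24x + 108 = (x + 18)(x + 6) = 0
Setting each factor to zero: x = -18 or x = -6

x = -18, x = -6


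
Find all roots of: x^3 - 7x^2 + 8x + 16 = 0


Let p(x) = x^3 - 7x^2 + 8x + 16. By the rational root theorem (leading coefficient 1), any rational root is an integer divisor of 16: try ±1, ±2, ... in turn.
Test x = 1: value = 18 ≠ 0.
Test x = -1: value = 0 ✓, so (x + 1) is a factor.
Synthetic division by (x + 1): bring down 1; 1(-1) - 7 = -8; (-8)(-1) + 8 = 16; 16(-1) + 16 = 0 → quotient x^2 - 8x + 16, remainder 0.
Solve the quadratic x^2 - 8x + 16 = 0: discriminant = (-8)^2 - 4(1)(16) = 64 - 64 = 0.
Discriminant = 0, so a double root: x = 8/2 = 4.
Collecting all roots found:

x = -1, x = 4 (multiplicity 2)


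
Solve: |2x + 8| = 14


An absolute value equation |expr| = 14 gives two cases:
Case 1: 2x + 8 = 14
  2x = 6, so x = 3
Case 2: 2x + 8 = -14
  2x = -22, so x = -11

x = -11, x = 3


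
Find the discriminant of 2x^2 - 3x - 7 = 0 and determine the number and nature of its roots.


For ax^2 + bx + c = 0, discriminant D = b^2 - 4ac
Here a = 2, b = -3, c = -7
D = (-3)^2 - 4(2)(-7) = 9 + 56 = 65

D = 65 > 0 but not a perfect square
The equation has 2 distinct real irrational roots.

Discriminant = 65, 2 distinct real irrational roots


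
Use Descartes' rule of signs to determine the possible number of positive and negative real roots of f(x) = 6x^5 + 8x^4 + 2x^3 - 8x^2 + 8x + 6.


Descartes' rule of signs:

For positive roots, count sign changes in f(x) = 6x^5 + 8x^4 + 2x^3 - 8x^2 + 8x + 6:
Signs of coefficients: +, +, +, -, +, +
Number of sign changes: 2
Possible positive real roots: 2, 0

For negative roots, examine f(-x) = -6x^5 + 8x^4 - 2x^3 - 8x^2 - 8x + 6:
Signs of coefficients: -, +, -, -, -, +
Number of sign changes: 3
Possible negative real roots: 3, 1

Positive roots: 2 or 0; Negative roots: 3 or 1


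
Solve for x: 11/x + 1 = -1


Subtract 1 from both sides: 11/x = -2
Multiply both sides by x: 11 = -2 * x
Divide by -2: x = -11/2

x = -11/2


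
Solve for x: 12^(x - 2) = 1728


Express both sides with the same base.
1728 = 12^3
Since the bases match, equate exponents: x - 2 = 3
So x = 3 - (-2) = 5

x = 5


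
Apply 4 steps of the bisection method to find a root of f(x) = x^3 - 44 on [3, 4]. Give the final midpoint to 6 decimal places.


f(x) = x^3 - 44
f(3) = -17 < 0
f(4) = 20 > 0

Step 1: midpoint = (3.000000 + 4.000000)/2 = 3.500000
  f(3.500000) = -1.125000
  f(mid) < 0, so root is in [3.500000, 4.000000]

Step 2: midpoint = (3.500000 + 4.000000)/2 = 3.750000
  f(3.750000) = 8.734375
  f(mid) > 0, so root is in [3.500000, 3.750000]

Step 3: midpoint = (3.500000 + 3.750000)/2 = 3.625000
  f(3.625000) = 3.634766
  f(mid) > 0, so root is in [3.500000, 3.625000]

Step 4: midpoint = (3.500000 + 3.625000)/2 = 3.562500
  f(3.562500) = 1.213135
  f(mid) > 0, so root is in [3.500000, 3.562500]

midpoint = 3.562500


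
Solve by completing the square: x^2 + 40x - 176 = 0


Start: x^2 + 40x - 176 = 0
Move constant: x^2 + 40x = 176
Half of 40 is 20, squared is 400
Add 400 to both sides: x^2 + 40x + 400 = 576
(x + 20)^2 = 576
x + 20 = ±24
x = -20 + 24 = 4 or x = -20 - 24 = -44

x = -44, x = 4


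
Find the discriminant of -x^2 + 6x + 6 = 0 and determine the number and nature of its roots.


For ax^2 + bx + c = 0, discriminant D = b^2 - 4ac
Here a = -1, b = 6, c = 6
D = (6)^2 - 4(-1)(6) = 36 + 24 = 60

D = 60 > 0 but not a perfect square
The equation has 2 distinct real irrational roots.

Discriminant = 60, 2 distinct real irrational roots


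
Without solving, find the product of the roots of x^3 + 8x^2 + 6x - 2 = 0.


By Vieta's formulas for x^3 + bx^2 + cx + d = 0:
  r1 + r2 + r3 = -b/a = -8
  r1*r2 + r1*r3 + r2*r3 = c/a = 6
  r1*r2*r3 = -d/a = 2


Product = 2


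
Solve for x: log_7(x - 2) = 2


Convert to exponential form: x - 2 = 7^2 = 49
x = 49 + 2 = 51
Check: log_7(51 - 2) = log_7(49) = log_7(49) = 2 ✓

x = 51


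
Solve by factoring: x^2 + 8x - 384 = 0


We need two numbers that multiply to -384 and add to 8.
Those numbers are 24 and -16 (since 24 * (-16) = -384 and 24 + (-16) = 8).
So x^2 + 8x - 384 = (x + 24)(x - 16) = 0
Setting each factor to zero: x = -24 or x = 16

x = -24, x = 16


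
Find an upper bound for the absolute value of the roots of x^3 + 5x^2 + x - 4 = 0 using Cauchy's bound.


Cauchy's bound: all roots r satisfy |r| <= 1 + max(|a_i/a_n|) for i = 0,...,n-1
where a_n is the leading coefficient.

Coefficients: [1, 5, 1, -4]
Leading coefficient a_n = 1
Ratios |a_i/a_n|: 5, 1, 4
Maximum ratio: 5
Cauchy's bound: |r| <= 1 + 5 = 6

Upper bound = 6


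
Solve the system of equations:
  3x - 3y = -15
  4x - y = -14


Using Cramer's rule:
Determinant D = (3)(-1) - (4)(-3) = -3 + 12 = 9
Dx = (-15)(-1) - (-14)(-3) = 15 - 42 = -27
Dy = (3)(-14) - (4)(-15) = -42 + 60 = 18
x = Dx/D = -27/9 = -3
y = Dy/D = 18/9 = 2

x = -3, y = 2


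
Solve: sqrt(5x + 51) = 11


Square both sides: 5x + 51 = 11^2 = 121
5x = 121 - 51 = 70
x = 14
Check: sqrt(5*14 + 51) = sqrt(121) = 11 ✓

x = 14


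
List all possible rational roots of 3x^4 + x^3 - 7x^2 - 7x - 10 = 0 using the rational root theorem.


Rational root theorem: possible roots are ±p/q where:
  p divides the constant term (-10): p ∈ {1, 2, 5, 10}
  q divides the leading coefficient (3): q ∈ {1, 3}

All possible rational roots: -10, -5, -10/3, -2, -5/3, -1, -2/3, -1/3, 1/3, 2/3, 1, 5/3, 2, 10/3, 5, 10

-10, -5, -10/3, -2, -5/3, -1, -2/3, -1/3, 1/3, 2/3, 1, 5/3, 2, 10/3, 5, 10


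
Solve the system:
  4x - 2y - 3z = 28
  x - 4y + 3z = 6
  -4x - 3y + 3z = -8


Using Cramer's rule. Expand each determinant along the first row.
D  = 4*[(-4)*3 - 3*(-3)] - (-2)*[1*3 - 3*(-4)] + (-3)*[1*(-3) - (-4)*(-4)]
  = 4*(-3) - (-2)*(15) + (-3)*(-19) = 75
Dx = 28*[(-4)*3 - 3*(-3)] - (-2)*[6*3 - 3*(-8)] + (-3)*[6*(-3) - (-4)*(-8)]
  = 28*(-3) - (-2)*(42) + (-3)*(-50) = 150
Dy = 4*[6*3 - 3*(-8)] - 28*[1*3 - 3*(-4)] + (-3)*[1*(-8) - 6*(-4)]
  = 4*(42) - 28*(15) + (-3)*(16) = -300
Dz = 4*[(-4)*(-8) - 6*(-3)] - (-2)*[1*(-8) - 6*(-4)] + 28*[1*(-3) - (-4)*(-4)]
  = 4*(50) - (-2)*(16) + 28*(-19) = -300
x = Dx/D = 150/75 = 2, y = Dy/D = -300/75 = -4, z = Dz/D = -300/75 = -4
Check eq1: (4)(2) + (-2)(-4) + (-3)(-4) = 28 = 28 ✓
Check eq2: (1)(2) + (-4)(-4) + (3)(-4) = 6 = 6 ✓
Check eq3: (-4)(2) + (-3)(-4) + (3)(-4) = -8 = -8 ✓

x = 2, y = -4, z = -4


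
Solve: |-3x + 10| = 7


An absolute value equation |expr| = 7 gives two cases:
Case 1: -3x + 10 = 7
  -3x = -3, so x = 1
Case 2: -3x + 10 = -7
  -3x = -17, so x = 17/3

x = 1, x = 17/3


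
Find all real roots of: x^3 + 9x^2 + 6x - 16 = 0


Let p(x) = x^3 + 9x^2 + 6x - 16. By the rational root theorem (leading coefficient 1), any rational root is an integer divisor of 16: try ±1, ±2, ... in turn.
Test x = 1: value = 0 ✓, so (x - 1) is a factor.
Synthetic division by (x - 1): bring down 1; 1(1) + 9 = 10; 10(1) + 6 = 16; 16(1) - 16 = 0 → quotient x^2 + 10x + 16, remainder 0.
Solve the quadratic x^2 + 10x + 16 = 0: discriminant = 10^2 - 4(1)(16) = 100 - 64 = 36.
sqrt(36) = 6, so x = (-10 ± 6)/2: x = -2 or x = -8.

x = -8, x = -2, x = 1


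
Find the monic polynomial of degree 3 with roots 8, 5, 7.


A monic polynomial with roots 8, 5, 7 is:
p(x) = (x - 8)(x - 5)(x - 7)
After multiplying by (x - 8): x - 8
After multiplying by (x - 5): x^2 - 13x + 40
After multiplying by (x - 7): x^3 - 20x^2 + 131x - 280

x^3 - 20x^2 + 131x - 280


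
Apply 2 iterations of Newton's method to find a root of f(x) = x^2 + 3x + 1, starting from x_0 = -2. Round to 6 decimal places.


Newton's method: x_(n+1) = x_n - f(x_n)/f'(x_n)
f(x) = x^2 + 3x + 1
f'(x) = 2x + 3

Iteration 1:
  f(-2.000000) = -1.000000
  f'(-2.000000) = -1.000000
  x_1 = -2.000000 - (-1.000000)/(-1.000000) = -3.000000

Iteration 2:
  f(-3.000000) = 1.000000
  f'(-3.000000) = -3.000000
  x_2 = -3.000000 - (1.000000)/(-3.000000) = -2.666667

x_2 = -2.666667


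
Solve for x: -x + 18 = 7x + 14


Starting with: -x + 18 = 7x + 14
Move all x terms to left: (-1 - 7)x = 14 - 18
Simplify: -8x = -4
Divide both sides by -8: x = 1/2

x = 1/2


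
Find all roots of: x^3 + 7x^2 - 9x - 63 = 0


Let p(x) = x^3 + 7x^2 - 9x - 63. By the rational root theorem (leading coefficient 1), any rational root is an integer divisor of 63: try ±1, ±2, ... in turn.
Test x = 1: value = -64 ≠ 0.
Test x = -1: value = -48 ≠ 0.
Test x = 3: value = 0 ✓, so (x - 3) is a factor.
Synthetic division by (x - 3): bring down 1; 1(3) + 7 = 10; 10(3) - 9 = 21; 21(3) - 63 = 0 → quotient x^2 + 10x + 21, remainder 0.
Solve the quadratic x^2 + 10x + 21 = 0: discriminant = 10^2 - 4(1)(21) = 100 - 84 = 16.
sqrt(16) = 4, so x = (-10 ± 4)/2: x = -3 or x = -7.
Collecting all roots found:

x = -7, x = -3, x = 3


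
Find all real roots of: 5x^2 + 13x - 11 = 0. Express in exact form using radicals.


Using the quadratic formula: x = (-b ± sqrt(b^2 - 4ac)) / (2a)
Here a = 5, b = 13, c = -11
Discriminant = b^2 - 4ac = 13^2 - 4(5)(-11) = 169 + 220 = 389
Since discriminant = 389 > 0, there are two real roots.
x = (-13 ± sqrt(389)) / 10
Numerically: x ≈ 0.6723 or x ≈ -3.2723

x = (-13 + sqrt(389)) / 10 or x = (-13 - sqrt(389)) / 10


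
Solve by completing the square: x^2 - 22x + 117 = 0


Start: x^2 - 22x + 117 = 0
Move constant: x^2 - 22x = -117
Half of -22 is -11, squared is 121
Add 121 to both sides: x^2 - 22x + 121 = 4
(x - 11)^2 = 4
x - 11 = ±2
x = 11 + 2 = 13 or x = 11 - 2 = 9

x = 9, x = 13


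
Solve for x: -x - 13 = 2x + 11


Starting with: -x - 13 = 2x + 11
Move all x terms to left: (-1 - 2)x = 11 + 13
Simplify: -3x = 24
Divide both sides by -3: x = -8

x = -8


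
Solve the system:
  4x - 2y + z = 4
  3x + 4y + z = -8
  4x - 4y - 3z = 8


Using Cramer's rule. Expand each determinant along the first row.
D  = 4*[4*(-3) - 1*(-4)] - (-2)*[3*(-3) - 1*4] + 1*[3*(-4) - 4*4]
  = 4*(-8) - (-2)*(-13) + 1*(-28) = -86
Dx = 4*[4*(-3) - 1*(-4)] - (-2)*[(-8)*(-3) - 1*8] + 1*[(-8)*(-4) - 4*8]
  = 4*(-8) - (-2)*(16) + 1*(0) = 0
Dy = 4*[(-8)*(-3) - 1*8] - 4*[3*(-3) - 1*4] + 1*[3*8 - (-8)*4]
  = 4*(16) - 4*(-13) + 1*(56) = 172
Dz = 4*[4*8 - (-8)*(-4)] - (-2)*[3*8 - (-8)*4] + 4*[3*(-4) - 4*4]
  = 4*(0) - (-2)*(56) + 4*(-28) = 0
x = Dx/D = 0/-86 = 0, y = Dy/D = 172/-86 = -2, z = Dz/D = 0/-86 = 0
Check eq1: (4)(0) + (-2)(-2) + (1)(0) = 4 = 4 ✓
Check eq2: (3)(0) + (4)(-2) + (1)(0) = -8 = -8 ✓
Check eq3: (4)(0) + (-4)(-2) + (-3)(0) = 8 = 8 ✓

x = 0, y = -2, z = 0


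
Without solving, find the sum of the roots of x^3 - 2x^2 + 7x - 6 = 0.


By Vieta's formulas for x^3 + bx^2 + cx + d = 0:
  r1 + r2 + r3 = -b/a = 2
  r1*r2 + r1*r3 + r2*r3 = c/a = 7
  r1*r2*r3 = -d/a = 6


Sum = 2


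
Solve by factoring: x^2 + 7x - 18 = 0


We need two numbers that multiply to -18 and add to 7.
Those numbers are -2 and 9 (since (-2) * 9 = -18 and (-2) + 9 = 7).
So x^2 + 7x - 18 = (x - 2)(x + 9) = 0
Setting each factor to zero: x = 2 or x = -9

x = -9, x = 2


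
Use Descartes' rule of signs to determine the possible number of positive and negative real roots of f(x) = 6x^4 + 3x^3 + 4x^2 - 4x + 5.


Descartes' rule of signs:

For positive roots, count sign changes in f(x) = 6x^4 + 3x^3 + 4x^2 - 4x + 5:
Signs of coefficients: +, +, +, -, +
Number of sign changes: 2
Possible positive real roots: 2, 0

For negative roots, examine f(-x) = 6x^4 - 3x^3 + 4x^2 + 4x + 5:
Signs of coefficients: +, -, +, +, +
Number of sign changes: 2
Possible negative real roots: 2, 0

Positive roots: 2 or 0; Negative roots: 2 or 0


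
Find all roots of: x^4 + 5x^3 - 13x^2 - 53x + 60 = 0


Let p(x) = x^4 + 5x^3 - 13x^2 - 53x + 60. By the rational root theorem (leading coefficient 1), any rational root is an integer divisor of 60: try ±1, ±2, ... in turn.
Test x = 1: value = 0 ✓, so (x - 1) is a factor.
Synthetic division by (x - 1): bring down 1; 1(1) + 5 = 6; 6(1) - 13 = -7; (-7)(1) - 53 = -60; (-60)(1) + 60 = 0 → quotient x^3 + 6x^2 - 7x - 60, remainder 0.
Continue with the quotient x^3 + 6x^2 - 7x - 60 (candidates must divide 60; re-test x = 1 first in case it repeats).
Test x = 1: value = -60 ≠ 0.
Test x = -1: value = -48 ≠ 0.
Test x = 2: value = -42 ≠ 0.
Test x = -2: value = -30 ≠ 0.
Test x = 3: value = 0 ✓, so (x - 3) is a factor.
Synthetic division by (x - 3): bring down 1; 1(3) + 6 = 9; 9(3) - 7 = 20; 20(3) - 60 = 0 → quotient x^2 + 9x + 20, remainder 0.
Solve the quadratic x^2 + 9x + 20 = 0: discriminant = 9^2 - 4(1)(20) = 81 - 80 = 1.
sqrt(1) = 1, so x = (-9 ± 1)/2: x = -4 or x = -5.
Collecting all roots found:

x = -5, x = -4, x = 1, x = 3


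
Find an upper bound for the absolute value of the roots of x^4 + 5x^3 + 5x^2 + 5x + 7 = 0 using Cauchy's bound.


Cauchy's bound: all roots r satisfy |r| <= 1 + max(|a_i/a_n|) for i = 0,...,n-1
where a_n is the leading coefficient.

Coefficients: [1, 5, 5, 5, 7]
Leading coefficient a_n = 1
Ratios |a_i/a_n|: 5, 5, 5, 7
Maximum ratio: 7
Cauchy's bound: |r| <= 1 + 7 = 8

Upper bound = 8


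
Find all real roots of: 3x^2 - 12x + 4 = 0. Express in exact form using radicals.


Using the quadratic formula: x = (-b ± sqrt(b^2 - 4ac)) / (2a)
Here a = 3, b = -12, c = 4
Discriminant = b^2 - 4ac = (-12)^2 - 4(3)(4) = 144 - 48 = 96
Since discriminant = 96 > 0, there are two real roots.
x = (12 ± 4*sqrt(6)) / 6
Simplifying: x = (6 ± 2*sqrt(6)) / 3
Numerically: x ≈ 3.6330 or x ≈ 0.3670

x = (6 + 2*sqrt(6)) / 3 or x = (6 - 2*sqrt(6)) / 3


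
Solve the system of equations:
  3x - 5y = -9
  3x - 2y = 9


Using Cramer's rule:
Determinant D = (3)(-2) - (3)(-5) = -6 + 15 = 9
Dx = (-9)(-2) - (9)(-5) = 18 + 45 = 63
Dy = (3)(9) - (3)(-9) = 27 + 27 = 54
x = Dx/D = 63/9 = 7
y = Dy/D = 54/9 = 6

x = 7, y = 6


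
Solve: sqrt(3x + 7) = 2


Square both sides: 3x + 7 = 2^2 = 4
3x = 4 - 7 = -3
x = -1
Check: sqrt(3*(-1) + 7) = sqrt(4) = 2 ✓

x = -1


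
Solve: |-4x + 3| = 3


An absolute value equation |expr| = 3 gives two cases:
Case 1: -4x + 3 = 3
  -4x = 0, so x = 0
Case 2: -4x + 3 = -3
  -4x = -6, so x = 3/2

x = 0, x = 3/2


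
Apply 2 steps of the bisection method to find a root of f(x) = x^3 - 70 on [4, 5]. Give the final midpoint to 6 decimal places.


f(x) = x^3 - 70
f(4) = -6 < 0
f(5) = 55 > 0

Step 1: midpoint = (4.000000 + 5.000000)/2 = 4.500000
  f(4.500000) = 21.125000
  f(mid) > 0, so root is in [4.000000, 4.500000]

Step 2: midpoint = (4.000000 + 4.500000)/2 = 4.250000
  f(4.250000) = 6.765625
  f(mid) > 0, so root is in [4.000000, 4.250000]

midpoint = 4.250000


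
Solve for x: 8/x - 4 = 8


Subtract -4 from both sides: 8/x = 12
Multiply both sides by x: 8 = 12 * x
Divide by 12: x = 2/3

x = 2/3


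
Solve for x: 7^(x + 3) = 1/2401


Express both sides with the same base.
1/2401 = 7^(-4)
Since the bases match, equate exponents: x + 3 = -4
So x = -4 - (3) = -7

x = -7


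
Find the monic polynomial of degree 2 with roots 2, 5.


A monic polynomial with roots 2, 5 is:
p(x) = (x - 2)(x - 5)
After multiplying by (x - 2): x - 2
After multiplying by (x - 5): x^2 - 7x + 10

x^2 - 7x + 10


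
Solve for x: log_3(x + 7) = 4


Convert to exponential form: x + 7 = 3^4 = 81
x = 81 - 7 = 74
Check: log_3(74 + 7) = log_3(81) = log_3(81) = 4 ✓

x = 74


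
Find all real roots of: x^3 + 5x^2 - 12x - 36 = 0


Let p(x) = x^3 + 5x^2 - 12x - 36. By the rational root theorem (leading coefficient 1), any rational root is an integer divisor of 36: try ±1, ±2, ... in turn.
Test x = 1: value = -42 ≠ 0.
Test x = -1: value = -20 ≠ 0.
Test x = 2: value = -32 ≠ 0.
Test x = -2: value = 0 ✓, so (x + 2) is a factor.
Synthetic division by (x + 2): bring down 1; 1(-2) + 5 = 3; 3(-2) - 12 = -18; (-18)(-2) - 36 = 0 → quotient x^2 + 3x - 18, remainder 0.
Solve the quadratic x^2 + 3x - 18 = 0: discriminant = 3^2 - 4(1)(-18) = 9 + 72 = 81.
sqrt(81) = 9, so x = (-3 ± 9)/2: x = 3 or x = -6.

x = -6, x = -2, x = 3


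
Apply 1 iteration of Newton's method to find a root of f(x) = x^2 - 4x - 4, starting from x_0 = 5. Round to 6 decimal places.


Newton's method: x_(n+1) = x_n - f(x_n)/f'(x_n)
f(x) = x^2 - 4x - 4
f'(x) = 2x - 4

Iteration 1:
  f(5.000000) = 1.000000
  f'(5.000000) = 6.000000
  x_1 = 5.000000 - (1.000000)/(6.000000) = 4.833333

x_1 = 4.833333


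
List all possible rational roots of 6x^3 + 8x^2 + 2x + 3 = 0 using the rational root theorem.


Rational root theorem: possible roots are ±p/q where:
  p divides the constant term (3): p ∈ {1, 3}
  q divides the leading coefficient (6): q ∈ {1, 2, 3, 6}

All possible rational roots: -3, -3/2, -1, -1/2, -1/3, -1/6, 1/6, 1/3, 1/2, 1, 3/2, 3

-3, -3/2, -1, -1/2, -1/3, -1/6, 1/6, 1/3, 1/2, 1, 3/2, 3


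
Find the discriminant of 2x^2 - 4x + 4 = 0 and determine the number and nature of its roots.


For ax^2 + bx + c = 0, discriminant D = b^2 - 4ac
Here a = 2, b = -4, c = 4
D = (-4)^2 - 4(2)(4) = 16 - 32 = -16

D = -16 < 0
The equation has no real roots (2 complex conjugate roots).

Discriminant = -16, no real roots (2 complex conjugate roots)


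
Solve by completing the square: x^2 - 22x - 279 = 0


Start: x^2 - 22x - 279 = 0
Move constant: x^2 - 22x = 279
Half of -22 is -11, squared is 121
Add 121 to both sides: x^2 - 22x + 121 = 400
(x - 11)^2 = 400
x - 11 = ±20
x = 11 + 20 = 31 or x = 11 - 20 = -9

x = -9, x = 31


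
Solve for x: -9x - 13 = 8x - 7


Starting with: -9x - 13 = 8x - 7
Move all x terms to left: (-9 - 8)x = -7 + 13
Simplify: -17x = 6
Divide both sides by -17: x = -6/17

x = -6/17


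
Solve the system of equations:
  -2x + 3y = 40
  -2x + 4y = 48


Using Cramer's rule:
Determinant D = (-2)(4) - (-2)(3) = -8 + 6 = -2
Dx = (40)(4) - (48)(3) = 160 - 144 = 16
Dy = (-2)(48) - (-2)(40) = -96 + 80 = -16
x = Dx/D = 16/-2 = -8
y = Dy/D = -16/-2 = 8

x = -8, y = 8


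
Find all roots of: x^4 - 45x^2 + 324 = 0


Let p(x) = x^4 - 45x^2 + 324. By the rational root theorem (leading coefficient 1), any rational root is an integer divisor of 324: try ±1, ±2, ... in turn.
Test x = 1: value = 280 ≠ 0.
Test x = -1: value = 280 ≠ 0.
Test x = 2: value = 160 ≠ 0.
Test x = -2: value = 160 ≠ 0.
Test x = 3: value = 0 ✓, so (x - 3) is a factor.
Synthetic division by (x - 3): bring down 1; 1(3) + 0 = 3; 3(3) - 45 = -36; (-36)(3) + 0 = -108; (-108)(3) + 324 = 0 → quotient x^3 + 3x^2 - 36x - 108, remainder 0.
Continue with the quotient x^3 + 3x^2 - 36x - 108 (candidates must divide 108; re-test x = 3 first in case it repeats).
Test x = 3: value = -162 ≠ 0.
Test x = -3: value = 0 ✓, so (x + 3) is a factor.
Synthetic division by (x + 3): bring down 1; 1(-3) + 3 = 0; 0(-3) - 36 = -36; (-36)(-3) - 108 = 0 → quotient x^2 - 36, remainder 0.
Solve the quadratic x^2 - 36 = 0: discriminant = 0^2 - 4(1)(-36) = 0 + 144 = 144.
sqrt(144) = 12, so x = (0 ± 12)/2: x = 6 or x = -6.
Collecting all roots found:

x = -6, x = -3, x = 3, x = 6


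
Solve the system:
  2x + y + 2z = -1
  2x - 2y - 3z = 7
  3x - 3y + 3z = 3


Using Cramer's rule. Expand each determinant along the first row.
D  = 2*[(-2)*3 - (-3)*(-3)] - 1*[2*3 - (-3)*3] + 2*[2*(-3) - (-2)*3]
  = 2*(-15) - 1*(15) + 2*(0) = -45
Dx = (-1)*[(-2)*3 - (-3)*(-3)] - 1*[7*3 - (-3)*3] + 2*[7*(-3) - (-2)*3]
  = (-1)*(-15) - 1*(30) + 2*(-15) = -45
Dy = 2*[7*3 - (-3)*3] - (-1)*[2*3 - (-3)*3] + 2*[2*3 - 7*3]
  = 2*(30) - (-1)*(15) + 2*(-15) = 45
Dz = 2*[(-2)*3 - 7*(-3)] - 1*[2*3 - 7*3] + (-1)*[2*(-3) - (-2)*3]
  = 2*(15) - 1*(-15) + (-1)*(0) = 45
x = Dx/D = -45/-45 = 1, y = Dy/D = 45/-45 = -1, z = Dz/D = 45/-45 = -1
Check eq1: (2)(1) + (1)(-1) + (2)(-1) = -1 = -1 ✓
Check eq2: (2)(1) + (-2)(-1) + (-3)(-1) = 7 = 7 ✓
Check eq3: (3)(1) + (-3)(-1) + (3)(-1) = 3 = 3 ✓

x = 1, y = -1, z = -1


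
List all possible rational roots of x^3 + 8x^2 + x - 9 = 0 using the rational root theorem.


Rational root theorem: possible roots are ±p/q where:
  p divides the constant term (-9): p ∈ {1, 3, 9}
  q divides the leading coefficient (1): q ∈ {1}

All possible rational roots: -9, -3, -1, 1, 3, 9

-9, -3, -1, 1, 3, 9


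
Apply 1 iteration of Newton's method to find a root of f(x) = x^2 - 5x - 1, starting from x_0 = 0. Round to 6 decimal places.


Newton's method: x_(n+1) = x_n - f(x_n)/f'(x_n)
f(x) = x^2 - 5x - 1
f'(x) = 2x - 5

Iteration 1:
  f(0.000000) = -1.000000
  f'(0.000000) = -5.000000
  x_1 = 0.000000 - (-1.000000)/(-5.000000) = -0.200000

x_1 = -0.200000


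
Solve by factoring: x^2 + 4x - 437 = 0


We need two numbers that multiply to -437 and add to 4.
Those numbers are 23 and -19 (since 23 * (-19) = -437 and 23 + (-19) = 4).
So x^2 + 4x - 437 = (x + 23)(x - 19) = 0
Setting each factor to zero: x = -23 or x = 19

x = -23, x = 19


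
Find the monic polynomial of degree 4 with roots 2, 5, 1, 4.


A monic polynomial with roots 2, 5, 1, 4 is:
p(x) = (x - 2)(x - 5)(x - 1)(x - 4)
After multiplying by (x - 2): x - 2
After multiplying by (x - 5): x^2 - 7x + 10
After multiplying by (x - 1): x^3 - 8x^2 + 17x - 10
After multiplying by (x - 4): x^4 - 12x^3 + 49x^2 - 78x + 40

x^4 - 12x^3 + 49x^2 - 78x + 40


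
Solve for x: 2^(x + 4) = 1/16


Express both sides with the same base.
1/16 = 2^(-4)
Since the bases match, equate exponents: x + 4 = -4
So x = -4 - (4) = -8

x = -8


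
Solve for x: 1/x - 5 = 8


Subtract -5 from both sides: 1/x = 13
Multiply both sides by x: 1 = 13 * x
Divide by 13: x = 1/13

x = 1/13


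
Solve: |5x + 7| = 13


An absolute value equation |expr| = 13 gives two cases:
Case 1: 5x + 7 = 13
  5x = 6, so x = 6/5
Case 2: 5x + 7 = -13
  5x = -20, so x = -4

x = -4, x = 6/5


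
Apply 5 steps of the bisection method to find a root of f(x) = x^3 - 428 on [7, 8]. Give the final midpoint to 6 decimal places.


f(x) = x^3 - 428
f(7) = -85 < 0
f(8) = 84 > 0

Step 1: midpoint = (7.000000 + 8.000000)/2 = 7.500000
  f(7.500000) = -6.125000
  f(mid) < 0, so root is in [7.500000, 8.000000]

Step 2: midpoint = (7.500000 + 8.000000)/2 = 7.750000
  f(7.750000) = 37.484375
  f(mid) > 0, so root is in [7.500000, 7.750000]

Step 3: midpoint = (7.500000 + 7.750000)/2 = 7.625000
  f(7.625000) = 15.322266
  f(mid) > 0, so root is in [7.500000, 7.625000]

Step 4: midpoint = (7.500000 + 7.625000)/2 = 7.562500
  f(7.562500) = 4.510010
  f(mid) > 0, so root is in [7.500000, 7.562500]

Step 5: midpoint = (7.500000 + 7.562500)/2 = 7.531250
  f(7.531250) = -0.829559
  f(mid) < 0, so root is in [7.531250, 7.562500]

midpoint = 7.531250


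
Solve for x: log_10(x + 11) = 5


Convert to exponential form: x + 11 = 10^5 = 100000
x = 100000 - 11 = 99989
Check: log_10(99989 + 11) = log_10(100000) = log_10(100000) = 5 ✓

x = 99989


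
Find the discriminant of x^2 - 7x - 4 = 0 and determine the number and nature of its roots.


For ax^2 + bx + c = 0, discriminant D = b^2 - 4ac
Here a = 1, b = -7, c = -4
D = (-7)^2 - 4(1)(-4) = 49 + 16 = 65

D = 65 > 0 but not a perfect square
The equation has 2 distinct real irrational roots.

Discriminant = 65, 2 distinct real irrational roots


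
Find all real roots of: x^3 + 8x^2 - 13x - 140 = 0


Let p(x) = x^3 + 8x^2 - 13x - 140. By the rational root theorem (leading coefficient 1), any rational root is an integer divisor of 140: try ±1, ±2, ... in turn.
Test x = 1: value = -144 ≠ 0.
Test x = -1: value = -120 ≠ 0.
Test x = 2: value = -126 ≠ 0.
Test x = -2: value = -90 ≠ 0.
Test x = 4: value = 0 ✓, so (x - 4) is a factor.
Synthetic division by (x - 4): bring down 1; 1(4) + 8 = 12; 12(4) - 13 = 35; 35(4) - 140 = 0 → quotient x^2 + 12x + 35, remainder 0.
Solve the quadratic x^2 + 12x + 35 = 0: discriminant = 12^2 - 4(1)(35) = 144 - 140 = 4.
sqrt(4) = 2, so x = (-12 ± 2)/2: x = -5 or x = -7.

x = -7, x = -5, x = 4


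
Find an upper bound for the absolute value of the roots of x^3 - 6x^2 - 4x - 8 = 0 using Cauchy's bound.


Cauchy's bound: all roots r satisfy |r| <= 1 + max(|a_i/a_n|) for i = 0,...,n-1
where a_n is the leading coefficient.

Coefficients: [1, -6, -4, -8]
Leading coefficient a_n = 1
Ratios |a_i/a_n|: 6, 4, 8
Maximum ratio: 8
Cauchy's bound: |r| <= 1 + 8 = 9

Upper bound = 9


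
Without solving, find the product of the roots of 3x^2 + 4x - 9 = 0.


By Vieta's formulas for ax^2 + bx + c = 0:
  Sum of roots = -b/a
  Product of roots = c/a

Here a = 3, b = 4, c = -9
Sum = -(4)/3 = -4/3
Product = -9/3 = -3

Product = -3


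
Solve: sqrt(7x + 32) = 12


Square both sides: 7x + 32 = 12^2 = 144
7x = 144 - 32 = 112
x = 16
Check: sqrt(7*16 + 32) = sqrt(144) = 12 ✓

x = 16


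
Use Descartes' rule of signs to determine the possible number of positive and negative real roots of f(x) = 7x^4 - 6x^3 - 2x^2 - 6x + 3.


Descartes' rule of signs:

For positive roots, count sign changes in f(x) = 7x^4 - 6x^3 - 2x^2 - 6x + 3:
Signs of coefficients: +, -, -, -, +
Number of sign changes: 2
Possible positive real roots: 2, 0

For negative roots, examine f(-x) = 7x^4 + 6x^3 - 2x^2 + 6x + 3:
Signs of coefficients: +, +, -, +, +
Number of sign changes: 2
Possible negative real roots: 2, 0

Positive roots: 2 or 0; Negative roots: 2 or 0


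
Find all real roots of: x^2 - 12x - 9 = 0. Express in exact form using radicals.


Using the quadratic formula: x = (-b ± sqrt(b^2 - 4ac)) / (2a)
Here a = 1, b = -12, c = -9
Discriminant = b^2 - 4ac = (-12)^2 - 4(1)(-9) = 144 + 36 = 180
Since discriminant = 180 > 0, there are two real roots.
x = (12 ± 6*sqrt(5)) / 2
Simplifying: x = 6 ± 3*sqrt(5)
Numerically: x ≈ 12.7082 or x ≈ -0.7082

x = 6 + 3*sqrt(5) or x = 6 - 3*sqrt(5)


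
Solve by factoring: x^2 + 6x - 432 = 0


We need two numbers that multiply to -432 and add to 6.
Those numbers are -18 and 24 (since (-18) * 24 = -432 and (-18) + 24 = 6).
So x^2 + 6x - 432 = (x - 18)(x + 24) = 0
Setting each factor to zero: x = 18 or x = -24

x = -24, x = 18


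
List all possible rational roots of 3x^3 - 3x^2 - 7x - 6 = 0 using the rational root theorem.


Rational root theorem: possible roots are ±p/q where:
  p divides the constant term (-6): p ∈ {1, 2, 3, 6}
  q divides the leading coefficient (3): q ∈ {1, 3}

All possible rational roots: -6, -3, -2, -1, -2/3, -1/3, 1/3, 2/3, 1, 2, 3, 6

-6, -3, -2, -1, -2/3, -1/3, 1/3, 2/3, 1, 2, 3, 6


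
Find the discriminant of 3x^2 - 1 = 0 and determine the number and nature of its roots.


For ax^2 + bx + c = 0, discriminant D = b^2 - 4ac
Here a = 3, b = 0, c = -1
D = (0)^2 - 4(3)(-1) = 0 + 12 = 12

D = 12 > 0 but not a perfect square
The equation has 2 distinct real irrational roots.

Discriminant = 12, 2 distinct real irrational roots


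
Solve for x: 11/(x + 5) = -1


Multiply both sides by (x + 5): 11 = -1(x + 5)
Distribute: 11 = -x - 5
-x = 11 + 5 = 16
x = -16

x = -16


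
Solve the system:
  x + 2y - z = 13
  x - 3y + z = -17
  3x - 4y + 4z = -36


Using Cramer's rule. Expand each determinant along the first row.
D  = 1*[(-3)*4 - 1*(-4)] - 2*[1*4 - 1*3] + (-1)*[1*(-4) - (-3)*3]
  = 1*(-8) - 2*(1) + (-1)*(5) = -15
Dx = 13*[(-3)*4 - 1*(-4)] - 2*[(-17)*4 - 1*(-36)] + (-1)*[(-17)*(-4) - (-3)*(-36)]
  = 13*(-8) - 2*(-32) + (-1)*(-40) = 0
Dy = 1*[(-17)*4 - 1*(-36)] - 13*[1*4 - 1*3] + (-1)*[1*(-36) - (-17)*3]
  = 1*(-32) - 13*(1) + (-1)*(15) = -60
Dz = 1*[(-3)*(-36) - (-17)*(-4)] - 2*[1*(-36) - (-17)*3] + 13*[1*(-4) - (-3)*3]
  = 1*(40) - 2*(15) + 13*(5) = 75
x = Dx/D = 0/-15 = 0, y = Dy/D = -60/-15 = 4, z = Dz/D = 75/-15 = -5
Check eq1: (1)(0) + (2)(4) + (-1)(-5) = 13 = 13 ✓
Check eq2: (1)(0) + (-3)(4) + (1)(-5) = -17 = -17 ✓
Check eq3: (3)(0) + (-4)(4) + (4)(-5) = -36 = -36 ✓

x = 0, y = 4, z = -5


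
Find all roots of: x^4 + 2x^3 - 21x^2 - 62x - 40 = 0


Let p(x) = x^4 + 2x^3 - 21x^2 - 62x - 40. By the rational root theorem (leading coefficient 1), any rational root is an integer divisor of 40: try ±1, ±2, ... in turn.
Test x = 1: value = -120 ≠ 0.
Test x = -1: value = 0 ✓, so (x + 1) is a factor.
Synthetic division by (x + 1): bring down 1; 1(-1) + 2 = 1; 1(-1) - 21 = -22; (-22)(-1) - 62 = -40; (-40)(-1) - 40 = 0 → quotient x^3 + x^2 - 22x - 40, remainder 0.
Continue with the quotient x^3 + x^2 - 22x - 40 (candidates must divide 40; re-test x = -1 first in case it repeats).
Test x = -1: value = -18 ≠ 0.
Test x = 2: value = -72 ≠ 0.
Test x = -2: value = 0 ✓, so (x + 2) is a factor.
Synthetic division by (x + 2): bring down 1; 1(-2) + 1 = -1; (-1)(-2) - 22 = -20; (-20)(-2) - 40 = 0 → quotient x^2 - x - 20, remainder 0.
Solve the quadratic x^2 - x - 20 = 0: discriminant = (-1)^2 - 4(1)(-20) = 1 + 80 = 81.
sqrt(81) = 9, so x = (1 ± 9)/2: x = 5 or x = -4.
Collecting all roots found:

x = -4, x = -2, x = -1, x = 5


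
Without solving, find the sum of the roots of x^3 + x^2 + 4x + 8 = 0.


By Vieta's formulas for x^3 + bx^2 + cx + d = 0:
  r1 + r2 + r3 = -b/a = -1
  r1*r2 + r1*r3 + r2*r3 = c/a = 4
  r1*r2*r3 = -d/a = -8


Sum = -1


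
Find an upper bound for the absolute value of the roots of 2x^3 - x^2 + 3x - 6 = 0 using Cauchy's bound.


Cauchy's bound: all roots r satisfy |r| <= 1 + max(|a_i/a_n|) for i = 0,...,n-1
where a_n is the leading coefficient.

Coefficients: [2, -1, 3, -6]
Leading coefficient a_n = 2
Ratios |a_i/a_n|: 1/2, 3/2, 3
Maximum ratio: 3
Cauchy's bound: |r| <= 1 + 3 = 4

Upper bound = 4


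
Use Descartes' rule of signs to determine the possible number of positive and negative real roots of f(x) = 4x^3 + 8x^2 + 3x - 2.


Descartes' rule of signs:

For positive roots, count sign changes in f(x) = 4x^3 + 8x^2 + 3x - 2:
Signs of coefficients: +, +, +, -
Number of sign changes: 1
Possible positive real roots: 1

For negative roots, examine f(-x) = -4x^3 + 8x^2 - 3x - 2:
Signs of coefficients: -, +, -, -
Number of sign changes: 2
Possible negative real roots: 2, 0

Positive roots: 1; Negative roots: 2 or 0


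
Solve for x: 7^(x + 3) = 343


Express both sides with the same base.
343 = 7^3
Since the bases match, equate exponents: x + 3 = 3
So x = 3 - (3) = 0

x = 0


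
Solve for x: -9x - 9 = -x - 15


Starting with: -9x - 9 = -x - 15
Move all x terms to left: (-9 + 1)x = -15 + 9
Simplify: -8x = -6
Divide both sides by -8: x = 3/4

x = 3/4


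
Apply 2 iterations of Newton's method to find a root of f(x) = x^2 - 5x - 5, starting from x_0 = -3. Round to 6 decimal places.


Newton's method: x_(n+1) = x_n - f(x_n)/f'(x_n)
f(x) = x^2 - 5x - 5
f'(x) = 2x - 5

Iteration 1:
  f(-3.000000) = 19.000000
  f'(-3.000000) = -11.000000
  x_1 = -3.000000 - (19.000000)/(-11.000000) = -1.272727

Iteration 2:
  f(-1.272727) = 2.983471
  f'(-1.272727) = -7.545455
  x_2 = -1.272727 - (2.983471)/(-7.545455) = -0.877327

x_2 = -0.877327


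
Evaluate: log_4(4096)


We need the exponent such that 4^? = 4096
4^6 = 4096
Therefore log_4(4096) = 6

6


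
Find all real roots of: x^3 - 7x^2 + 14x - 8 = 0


Let p(x) = x^3 - 7x^2 + 14x - 8. By the rational root theorem (leading coefficient 1), any rational root is an integer divisor of 8: try ±1, ±2, ... in turn.
Test x = 1: value = 0 ✓, so (x - 1) is a factor.
Synthetic division by (x - 1): bring down 1; 1(1) - 7 = -6; (-6)(1) + 14 = 8; 8(1) - 8 = 0 → quotient x^2 - 6x + 8, remainder 0.
Solve the quadratic x^2 - 6x + 8 = 0: discriminant = (-6)^2 - 4(1)(8) = 36 - 32 = 4.
sqrt(4) = 2, so x = (6 ± 2)/2: x = 4 or x = 2.

x = 1, x = 2, x = 4


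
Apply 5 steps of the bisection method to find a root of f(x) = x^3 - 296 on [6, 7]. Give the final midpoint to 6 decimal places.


f(x) = x^3 - 296
f(6) = -80 < 0
f(7) = 47 > 0

Step 1: midpoint = (6.000000 + 7.000000)/2 = 6.500000
  f(6.500000) = -21.375000
  f(mid) < 0, so root is in [6.500000, 7.000000]

Step 2: midpoint = (6.500000 + 7.000000)/2 = 6.750000
  f(6.750000) = 11.546875
  f(mid) > 0, so root is in [6.500000, 6.750000]

Step 3: midpoint = (6.500000 + 6.750000)/2 = 6.625000
  f(6.625000) = -5.224609
  f(mid) < 0, so root is in [6.625000, 6.750000]

Step 4: midpoint = (6.625000 + 6.750000)/2 = 6.687500
  f(6.687500) = 3.082764
  f(mid) > 0, so root is in [6.625000, 6.687500]

Step 5: midpoint = (6.625000 + 6.687500)/2 = 6.656250
  f(6.656250) = -1.090424
  f(mid) < 0, so root is in [6.656250, 6.687500]

midpoint = 6.656250


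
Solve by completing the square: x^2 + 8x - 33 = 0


Start: x^2 + 8x - 33 = 0
Move constant: x^2 + 8x = 33
Half of 8 is 4, squared is 16
Add 16 to both sides: x^2 + 8x + 16 = 49
(x + 4)^2 = 49
x + 4 = ±7
x = -4 + 7 = 3 or x = -4 - 7 = -11

x = -11, x = 3


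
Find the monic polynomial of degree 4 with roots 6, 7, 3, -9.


A monic polynomial with roots 6, 7, 3, -9 is:
p(x) = (x - 6)(x - 7)(x - 3)(x + 9)
After multiplying by (x - 6): x - 6
After multiplying by (x - 7): x^2 - 13x + 42
After multiplying by (x - 3): x^3 - 16x^2 + 81x - 126
After multiplying by (x + 9): x^4 - 7x^3 - 63x^2 + 603x - 1134

x^4 - 7x^3 - 63x^2 + 603x - 1134


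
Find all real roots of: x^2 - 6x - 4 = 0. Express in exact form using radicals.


Using the quadratic formula: x = (-b ± sqrt(b^2 - 4ac)) / (2a)
Here a = 1, b = -6, c = -4
Discriminant = b^2 - 4ac = (-6)^2 - 4(1)(-4) = 36 + 16 = 52
Since discriminant = 52 > 0, there are two real roots.
x = (6 ± 2*sqrt(13)) / 2
Simplifying: x = 3 ± sqrt(13)
Numerically: x ≈ 6.6056 or x ≈ -0.6056

x = 3 + sqrt(13) or x = 3 - sqrt(13)


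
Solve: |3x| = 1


An absolute value equation |expr| = 1 gives two cases:
Case 1: 3x = 1
  3x = 1, so x = 1/3
Case 2: 3x = -1
  3x = -1, so x = -1/3

x = -1/3, x = 1/3


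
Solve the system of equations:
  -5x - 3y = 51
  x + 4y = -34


Using Cramer's rule:
Determinant D = (-5)(4) - (1)(-3) = -20 + 3 = -17
Dx = (51)(4) - (-34)(-3) = 204 - 102 = 102
Dy = (-5)(-34) - (1)(51) = 170 - 51 = 119
x = Dx/D = 102/-17 = -6
y = Dy/D = 119/-17 = -7

x = -6, y = -7
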